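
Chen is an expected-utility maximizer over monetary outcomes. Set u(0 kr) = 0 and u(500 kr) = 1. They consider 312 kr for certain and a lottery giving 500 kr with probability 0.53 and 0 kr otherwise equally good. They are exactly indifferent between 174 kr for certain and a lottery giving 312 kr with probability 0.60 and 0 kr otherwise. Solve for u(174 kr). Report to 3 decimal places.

From the first indifference, u(312 kr) = 0.53·u(500 kr) + 0.47·u(0 kr) = 0.53·1 + 0.47·0 = 0.53.
The second indifference gives u(174 kr) = 0.60·u(312 kr) + 0.40·u(0 kr) = 0.60·0.53 + 0.40·0.00 = 0.3180.

0.318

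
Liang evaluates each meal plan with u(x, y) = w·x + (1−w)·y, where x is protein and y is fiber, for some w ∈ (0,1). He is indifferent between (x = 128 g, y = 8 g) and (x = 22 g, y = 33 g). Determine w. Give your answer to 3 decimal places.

Indifference: w·128 + (1−w)·8 = w·22 + (1−w)·33.
Collecting terms: w·106 = (1−w)·25.
Hence w = 25/(106+25) = 25/131 = 0.191.

w = 0.191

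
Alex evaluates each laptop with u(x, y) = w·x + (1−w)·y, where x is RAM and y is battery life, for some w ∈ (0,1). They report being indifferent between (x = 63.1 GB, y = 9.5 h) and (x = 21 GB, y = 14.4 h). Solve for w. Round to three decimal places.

u(63.1,9.5) = u(21,14.4) means w·63.1 + (1−w)·9.5 = w·21 + (1−w)·14.4.
Rearranging, 42.1·w − 4.9·(1−w) = 0.
The marginal rate of substitution is 4.9/42.1, so w = 4.9/(42.1+4.9) = 0.104.

w = 0.104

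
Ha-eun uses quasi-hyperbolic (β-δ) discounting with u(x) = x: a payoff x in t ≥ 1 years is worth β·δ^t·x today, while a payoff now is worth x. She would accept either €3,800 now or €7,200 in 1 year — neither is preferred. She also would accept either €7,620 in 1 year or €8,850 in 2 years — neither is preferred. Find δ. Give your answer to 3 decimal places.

δ ≈ 0.861

From the later pair, β·δ^1·7620 = β·δ^2·8850; dividing through, δ = 7620/8850 = 0.86102.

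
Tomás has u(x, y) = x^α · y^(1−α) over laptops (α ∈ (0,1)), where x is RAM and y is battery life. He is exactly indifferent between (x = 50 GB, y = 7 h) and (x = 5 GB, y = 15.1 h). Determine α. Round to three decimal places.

α ≈ 0.250

Set the two utilities equal: 50^α·7^(1−α) = 5^α·15.1^(1−α).
Rearrange to (50/5)^α = (15.1/7)^(1−α) and take logs: α·2.302585 = (1−α)·0.768785.
Thus α·(3.071370) = 0.768785, so α = 0.768785/3.071370 ≈ 0.250.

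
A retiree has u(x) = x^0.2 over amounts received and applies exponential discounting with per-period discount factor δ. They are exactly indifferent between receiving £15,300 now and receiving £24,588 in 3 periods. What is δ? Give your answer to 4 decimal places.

Equating discounted utilities: u(15300) = δ^3·u(24588) ⇒ δ^3 = u(15300)/u(24588).
Since u(x) = x^0.2, δ^3 = (15300/24588)^0.2 = 0.62225^0.2 = 0.90948.
Hence δ = (0.90948)^(1/3) = 0.968868.

δ ≈ 0.9689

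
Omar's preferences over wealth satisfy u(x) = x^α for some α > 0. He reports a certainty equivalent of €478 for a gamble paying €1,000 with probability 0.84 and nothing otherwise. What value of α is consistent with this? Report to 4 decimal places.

The lottery's expected utility is 0.84·u(1000) + 0.16·u(0) = 0.84·1000^α (since u(0) = 0 for α > 0).
Equating: 478^α = 0.84·1000^α, i.e. 0.4780^α = 0.84.
Take logs: α = ln 0.84 / ln(478/1000) ≈ 0.236205.

α ≈ 0.2362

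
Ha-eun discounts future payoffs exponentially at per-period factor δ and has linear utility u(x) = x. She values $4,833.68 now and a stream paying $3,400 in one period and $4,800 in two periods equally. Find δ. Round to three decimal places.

δ ≈ 0.710

Equating present values: 4833.68 = 3400δ + 4800δ².
Rearranged: 4800δ² + 3400δ − 4833.68 = 0.
By the quadratic formula (taking the positive root), δ = (−3400 + √104366656.00) / 9600 ≈ 0.710.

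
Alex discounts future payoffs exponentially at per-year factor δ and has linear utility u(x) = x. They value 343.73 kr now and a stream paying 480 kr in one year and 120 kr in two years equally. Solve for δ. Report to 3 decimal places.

δ ≈ 0.620

The stream is worth 480δ + 120δ² today, so 480δ + 120δ² = 343.73.
So 120δ² + 480δ − 343.73 = 0.
The positive root is δ = [−480 + √(480² + 4·120·343.73)] / (2·120) = (−480 + 628.801)/240 ≈ 0.620.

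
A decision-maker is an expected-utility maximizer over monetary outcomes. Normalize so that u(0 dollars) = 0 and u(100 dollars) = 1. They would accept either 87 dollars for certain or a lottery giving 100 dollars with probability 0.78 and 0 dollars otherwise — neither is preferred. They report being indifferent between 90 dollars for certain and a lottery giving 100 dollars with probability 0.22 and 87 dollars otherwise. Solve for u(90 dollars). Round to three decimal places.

0.828

First, u(87 dollars) = 0.78·u(100 dollars) + 0.22·u(0 dollars) = 0.78.
Chaining: u(90 dollars) = 0.22·1.00 + 0.78·0.78 = 0.8284.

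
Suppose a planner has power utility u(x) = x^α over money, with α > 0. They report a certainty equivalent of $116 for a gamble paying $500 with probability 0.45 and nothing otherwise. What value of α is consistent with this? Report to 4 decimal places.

The lottery's expected utility is 0.45·u(500) + 0.55·u(0) = 0.45·500^α (since u(0) = 0 for α > 0).
Setting u(116) equal to that: 116^α = 0.45·500^α ⇒ (116/500)^α = 0.45.
α = ln(0.45) / ln(116/500) = -0.7985077/-1.4610179 ≈ 0.5465.

α ≈ 0.5465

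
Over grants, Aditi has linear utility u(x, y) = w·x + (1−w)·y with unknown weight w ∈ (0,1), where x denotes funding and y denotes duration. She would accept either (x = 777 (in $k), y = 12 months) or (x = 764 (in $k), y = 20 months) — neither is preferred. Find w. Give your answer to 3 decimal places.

Indifference: w·777 + (1−w)·12 = w·764 + (1−w)·20.
Collecting terms: w·13 = (1−w)·8.
Hence w = 8/(13+8) = 8/21 = 0.381.

w = 0.381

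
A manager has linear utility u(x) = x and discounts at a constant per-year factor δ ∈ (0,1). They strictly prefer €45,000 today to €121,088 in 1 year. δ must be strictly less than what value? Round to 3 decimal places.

Under u(x) = x this choice says 45000 > δ·121088.
So δ < 45000/121088 = 0.37163.

δ < 0.372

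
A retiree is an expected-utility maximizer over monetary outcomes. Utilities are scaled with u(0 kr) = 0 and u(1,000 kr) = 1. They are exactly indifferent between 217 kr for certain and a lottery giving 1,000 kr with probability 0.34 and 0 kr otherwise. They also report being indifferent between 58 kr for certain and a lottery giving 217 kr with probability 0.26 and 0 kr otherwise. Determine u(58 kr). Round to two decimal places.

First, u(217 kr) = 0.34·u(1,000 kr) + 0.66·u(0 kr) = 0.34.
Chaining: u(58 kr) = 0.26·0.34 + 0.74·0.00 = 0.0884.

0.09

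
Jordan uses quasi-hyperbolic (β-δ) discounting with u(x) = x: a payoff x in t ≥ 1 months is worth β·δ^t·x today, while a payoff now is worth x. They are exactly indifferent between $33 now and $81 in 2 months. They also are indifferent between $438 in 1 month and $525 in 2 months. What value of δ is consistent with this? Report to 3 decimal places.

δ ≈ 0.834

From the later pair, β·δ^1·438 = β·δ^2·525; dividing through, δ = 438/525 = 0.83429.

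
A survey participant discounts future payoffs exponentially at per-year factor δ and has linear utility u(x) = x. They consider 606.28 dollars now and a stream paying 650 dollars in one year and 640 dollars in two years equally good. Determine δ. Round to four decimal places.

The stream is worth 650δ + 640δ² today, so 650δ + 640δ² = 606.28.
So 640δ² + 650δ − 606.28 = 0.
The positive root is δ = [−650 + √(650² + 4·640·606.28)] / (2·640) = (−650 + 1405.196)/1280 ≈ 0.5900.

δ ≈ 0.5900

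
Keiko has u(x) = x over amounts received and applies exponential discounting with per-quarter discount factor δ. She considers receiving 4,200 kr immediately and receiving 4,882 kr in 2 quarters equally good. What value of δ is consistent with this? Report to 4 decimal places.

δ ≈ 0.9275

Indifference means u(4200) = δ^2 · u(4882), so δ^2 = u(4200)/u(4882).
With u(x) = x: δ^2 = 4200/4882 = 0.86030.
So δ = 0.86030^(1/2) ≈ 0.9275.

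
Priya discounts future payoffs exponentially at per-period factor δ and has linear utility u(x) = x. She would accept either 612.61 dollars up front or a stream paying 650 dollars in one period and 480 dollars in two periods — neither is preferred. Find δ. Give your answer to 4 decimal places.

Present value of the stream is 650·δ + 480·δ². Indifference gives 650δ + 480δ² = 612.61.
Rearranged: 480δ² + 650δ − 612.61 = 0.
By the quadratic formula (taking the positive root), δ = (−650 + √1598711.20) / 960 ≈ 0.6400.

δ ≈ 0.6400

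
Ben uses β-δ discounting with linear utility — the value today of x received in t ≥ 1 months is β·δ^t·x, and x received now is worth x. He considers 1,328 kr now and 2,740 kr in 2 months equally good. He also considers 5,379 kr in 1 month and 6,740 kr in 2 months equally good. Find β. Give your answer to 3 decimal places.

β ≈ 0.761

Both payoffs in the second observation are in the future, so β drops out: δ^1·5379 = δ^2·6740 ⇒ δ = 5379/6740 = 0.79807.
Now use the now-vs-future pair: 1328 = β·δ^2·2740 gives β = 1328/(0.63692·2740) ≈ 0.761.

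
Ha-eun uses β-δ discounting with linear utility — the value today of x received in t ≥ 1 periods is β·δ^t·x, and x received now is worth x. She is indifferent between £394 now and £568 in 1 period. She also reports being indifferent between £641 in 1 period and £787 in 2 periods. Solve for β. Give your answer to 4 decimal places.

Both payoffs in the second observation are in the future, so β drops out: δ^1·641 = δ^2·787 ⇒ δ = 641/787 = 0.81449.
The first indifference: 394 = β·δ·568, so β = 394/(δ·568) = 394/(0.81449·568) ≈ 0.8517.

β ≈ 0.8517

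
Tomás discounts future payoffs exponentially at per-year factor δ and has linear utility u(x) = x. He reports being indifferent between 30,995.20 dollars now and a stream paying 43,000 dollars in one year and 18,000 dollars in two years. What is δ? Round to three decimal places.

δ ≈ 0.580

The stream is worth 43000δ + 18000δ² today, so 43000δ + 18000δ² = 30995.20.
Rearranged: 18000δ² + 43000δ − 30995.20 = 0.
The positive root is δ = [−43000 + √(43000² + 4·18000·30995.20)] / (2·18000) = (−43000 + 63880.000)/36000 ≈ 0.580.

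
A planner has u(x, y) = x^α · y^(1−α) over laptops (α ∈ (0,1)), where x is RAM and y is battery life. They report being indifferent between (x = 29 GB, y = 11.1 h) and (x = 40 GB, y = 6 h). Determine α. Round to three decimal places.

α ≈ 0.657

The Cobb–Douglas utilities coincide, so 29^α·11.1^(1−α) = 40^α·6^(1−α).
Rearrange to (29/40)^α = (6/11.1)^(1−α) and take logs: α·-0.321584 = (1−α)·-0.615186.
Thus α·(-0.936770) = -0.615186, so α = -0.615186/-0.936770 ≈ 0.657.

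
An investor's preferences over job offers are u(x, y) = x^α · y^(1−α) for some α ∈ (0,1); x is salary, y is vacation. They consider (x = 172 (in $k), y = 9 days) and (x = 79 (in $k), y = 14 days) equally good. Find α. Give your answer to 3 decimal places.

α ≈ 0.362

The Cobb–Douglas utilities coincide, so 172^α·9^(1−α) = 79^α·14^(1−α).
(172/79)^α = (14/9)^(1−α); take logs: α·ln(172/79) = (1−α)·ln(14/9), i.e. α·0.778047 = (1−α)·0.441833.
With A = 0.778047 and B = 0.441833: α·A = (1−α)·B, so α = B/(A+B) = 0.441833/1.219880 ≈ 0.362.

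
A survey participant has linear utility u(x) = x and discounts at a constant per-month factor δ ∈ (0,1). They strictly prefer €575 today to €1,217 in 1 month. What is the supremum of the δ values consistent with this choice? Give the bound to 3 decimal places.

Under u(x) = x this choice says 575 > δ·1217.
So δ < 575/1217 = 0.47247.

δ < 0.472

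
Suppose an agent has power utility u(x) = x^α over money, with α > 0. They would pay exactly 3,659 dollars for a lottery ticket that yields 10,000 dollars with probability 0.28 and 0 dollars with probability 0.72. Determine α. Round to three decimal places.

EU(lottery) = 0.28·10000^α + 0.72·0 = 0.28·10000^α.
Setting u(3659) equal to that: 3659^α = 0.28·10000^α ⇒ (3659/10000)^α = 0.28.
Take logs: α = ln 0.28 / ln(3659/10000) ≈ 1.26613.

α ≈ 1.266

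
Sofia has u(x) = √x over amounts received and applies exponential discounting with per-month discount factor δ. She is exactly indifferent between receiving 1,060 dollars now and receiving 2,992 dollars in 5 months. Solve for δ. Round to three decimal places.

Indifference means u(1060) = δ^5 · u(2992), so δ^5 = u(1060)/u(2992).
With u(x) = √x: δ^5 = √1060/√2992 = √(1060/2992) = 0.59521.
Hence δ = (0.59521)^(1/5) = 0.90144.

δ ≈ 0.901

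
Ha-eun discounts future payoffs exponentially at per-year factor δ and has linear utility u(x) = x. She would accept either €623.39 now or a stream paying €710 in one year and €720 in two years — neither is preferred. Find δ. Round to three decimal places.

δ ≈ 0.560

Equating present values: 623.39 = 710δ + 720δ².
Rearranged: 720δ² + 710δ − 623.39 = 0.
The positive root is δ = [−710 + √(710² + 4·720·623.39)] / (2·720) = (−710 + 1516.398)/1440 ≈ 0.560.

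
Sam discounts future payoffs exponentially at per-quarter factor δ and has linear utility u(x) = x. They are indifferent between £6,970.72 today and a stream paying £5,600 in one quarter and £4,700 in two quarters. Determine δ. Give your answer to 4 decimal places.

Equating present values: 6970.72 = 5600δ + 4700δ².
That is, 4700δ² + 5600δ − 6970.72 = 0, a quadratic in δ.
δ = (−5600 + √(5600² + 4·4700·6970.72)) / (2·4700) = (−5600 + √162409536.00) / 9400 ≈ 0.7600.

δ ≈ 0.7600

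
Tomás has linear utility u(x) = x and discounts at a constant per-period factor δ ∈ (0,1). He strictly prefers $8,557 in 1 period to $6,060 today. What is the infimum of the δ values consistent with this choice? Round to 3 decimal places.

The preference means 6060 < δ·8557.
Dividing through by 8557 gives δ > 0.70819.

δ > 0.708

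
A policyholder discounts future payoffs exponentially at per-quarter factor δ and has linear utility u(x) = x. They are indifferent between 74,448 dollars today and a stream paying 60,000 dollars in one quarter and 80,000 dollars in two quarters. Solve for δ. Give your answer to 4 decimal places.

The stream is worth 60000δ + 80000δ² today, so 60000δ + 80000δ² = 74448.
Rearranged: 80000δ² + 60000δ − 74448 = 0.
δ = (−60000 + √(60000² + 4·80000·74448)) / (2·80000) = (−60000 + √27423360000.00) / 160000 ≈ 0.6600.

δ ≈ 0.6600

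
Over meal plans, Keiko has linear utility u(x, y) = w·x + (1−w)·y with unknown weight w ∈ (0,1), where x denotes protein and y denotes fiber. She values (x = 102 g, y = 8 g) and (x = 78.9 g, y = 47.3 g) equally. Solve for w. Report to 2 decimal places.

w = 0.63

Indifference: w·102 + (1−w)·8 = w·78.9 + (1−w)·47.3.
Rearranging, 23.1·w − 39.3·(1−w) = 0.
The marginal rate of substitution is 39.3/23.1, so w = 39.3/(23.1+39.3) = 0.63.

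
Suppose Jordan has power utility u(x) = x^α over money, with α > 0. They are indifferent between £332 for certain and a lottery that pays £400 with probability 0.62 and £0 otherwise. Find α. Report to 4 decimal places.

Since u(0) = 0, the lottery's EU is 0.62·400^α.
Indifference: 332^α = 0.62·400^α, so (332/400)^α = 0.62.
Take logs: α = ln 0.62 / ln(332/400) ≈ 2.565539.

α ≈ 2.5655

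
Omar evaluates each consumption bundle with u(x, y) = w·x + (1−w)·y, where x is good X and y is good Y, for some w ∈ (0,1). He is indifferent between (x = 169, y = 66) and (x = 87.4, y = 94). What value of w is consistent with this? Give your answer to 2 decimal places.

w = 0.26

Indifference: w·169 + (1−w)·66 = w·87.4 + (1−w)·94.
Rearranging, 81.6·w − 28·(1−w) = 0.
The marginal rate of substitution is 28/81.6, so w = 28/(81.6+28) = 0.26.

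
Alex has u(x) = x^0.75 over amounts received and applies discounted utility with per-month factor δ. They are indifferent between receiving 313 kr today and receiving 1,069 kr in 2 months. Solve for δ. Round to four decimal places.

δ ≈ 0.6309

Equating discounted utilities: u(313) = δ^2·u(1069) ⇒ δ^2 = u(313)/u(1069).
With u(x) = x^0.75: δ^2 = 313^0.75/1069^0.75 = (313/1069)^0.75 = 0.39804.
Hence δ = (0.39804)^(1/2) = 0.630903.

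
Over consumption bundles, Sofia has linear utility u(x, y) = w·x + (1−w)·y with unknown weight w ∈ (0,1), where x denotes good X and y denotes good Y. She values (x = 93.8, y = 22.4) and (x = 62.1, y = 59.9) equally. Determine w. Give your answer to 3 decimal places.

w = 0.542

u(93.8,22.4) = u(62.1,59.9) means w·93.8 + (1−w)·22.4 = w·62.1 + (1−w)·59.9.
Collecting terms: w·31.7 = (1−w)·37.5.
So w/(1−w) = 37.5/31.7 = 1.1830, giving w = 37.5/(31.7+37.5) = 0.542.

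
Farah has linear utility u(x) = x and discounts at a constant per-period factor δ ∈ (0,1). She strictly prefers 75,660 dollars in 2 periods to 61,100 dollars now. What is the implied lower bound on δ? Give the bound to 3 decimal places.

Comparing present values: 61100 < δ^2·75660.
So δ^2 > 61100/75660 = 0.80756; taking the square root of both positive sides preserves the inequality.
δ > (61100/75660)^(1/2) ≈ 0.899.

δ > 0.899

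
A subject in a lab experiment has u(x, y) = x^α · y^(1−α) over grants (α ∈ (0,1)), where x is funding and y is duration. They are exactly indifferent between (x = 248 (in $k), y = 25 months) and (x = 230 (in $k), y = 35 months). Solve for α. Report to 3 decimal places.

α ≈ 0.817

The Cobb–Douglas utilities coincide, so 248^α·25^(1−α) = 230^α·35^(1−α).
Rearrange to (248/230)^α = (35/25)^(1−α) and take logs: α·0.075349 = (1−α)·0.336472.
Thus α·(0.411821) = 0.336472, so α = 0.336472/0.411821 ≈ 0.817.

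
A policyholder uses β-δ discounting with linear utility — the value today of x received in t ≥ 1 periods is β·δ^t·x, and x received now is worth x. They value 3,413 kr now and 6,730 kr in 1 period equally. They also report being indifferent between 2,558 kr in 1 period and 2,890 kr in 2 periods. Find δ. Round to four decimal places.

The second indifference involves only future payoffs, so β cancels: β·δ^1·2558 = β·δ^2·2890, giving δ = 2558/2890 = 0.88512.

δ ≈ 0.8851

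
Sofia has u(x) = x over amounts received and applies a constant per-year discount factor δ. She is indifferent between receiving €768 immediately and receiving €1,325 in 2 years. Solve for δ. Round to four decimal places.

δ ≈ 0.7613

Indifference means u(768) = δ^2 · u(1325), so δ^2 = u(768)/u(1325).
With u(x) = x: δ^2 = 768/1325 = 0.57962.
Taking the square root: δ = 0.57962^(1/2) ≈ 0.7613.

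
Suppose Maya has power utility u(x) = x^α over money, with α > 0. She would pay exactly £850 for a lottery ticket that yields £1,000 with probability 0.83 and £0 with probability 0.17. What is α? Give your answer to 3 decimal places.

α ≈ 1.147

The lottery's expected utility is 0.83·u(1000) + 0.17·u(0) = 0.83·1000^α (since u(0) = 0 for α > 0).
Equating: 850^α = 0.83·1000^α, i.e. 0.8500^α = 0.83.
Taking logs: α·ln(850/1000) = ln(0.83), so α = -0.186330 / -0.162519 ≈ 1.147.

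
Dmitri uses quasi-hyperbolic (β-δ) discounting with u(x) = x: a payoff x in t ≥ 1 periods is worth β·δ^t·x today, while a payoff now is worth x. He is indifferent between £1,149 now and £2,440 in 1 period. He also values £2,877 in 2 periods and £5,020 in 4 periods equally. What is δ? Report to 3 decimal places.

From the later pair, β·δ^2·2877 = β·δ^4·5020; dividing through, δ^2 = 2877/5020 = 0.57311, so δ = 0.75704.

δ ≈ 0.757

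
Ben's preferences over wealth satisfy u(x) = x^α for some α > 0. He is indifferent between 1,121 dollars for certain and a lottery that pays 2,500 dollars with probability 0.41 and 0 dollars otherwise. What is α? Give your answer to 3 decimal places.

α ≈ 1.112

Since u(0) = 0, the lottery's EU is 0.41·2500^α.
Indifference: 1121^α = 0.41·2500^α, so (1121/2500)^α = 0.41.
Take logs: α = ln 0.41 / ln(1121/2500) ≈ 1.11162.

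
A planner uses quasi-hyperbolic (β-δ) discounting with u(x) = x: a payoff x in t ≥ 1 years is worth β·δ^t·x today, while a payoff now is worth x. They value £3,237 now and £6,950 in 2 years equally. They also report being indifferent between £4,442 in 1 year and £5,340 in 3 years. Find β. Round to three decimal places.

β ≈ 0.560

The second indifference involves only future payoffs, so β cancels: β·δ^1·4442 = β·δ^3·5340, giving δ^2 = 4442/5340 = 0.83184, so δ = 0.91205.
Substituting δ into 3237 = β·δ^2·6950: β = 3237/(5781.255) ≈ 0.560.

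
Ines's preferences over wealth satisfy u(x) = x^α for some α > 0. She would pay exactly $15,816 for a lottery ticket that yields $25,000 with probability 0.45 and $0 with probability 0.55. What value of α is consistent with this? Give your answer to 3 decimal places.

α ≈ 1.744

Since u(0) = 0, the lottery's EU is 0.45·25000^α.
Indifference: 15816^α = 0.45·25000^α, so (15816/25000)^α = 0.45.
Taking logs: α·ln(15816/25000) = ln(0.45), so α = -0.798508 / -0.457854 ≈ 1.744.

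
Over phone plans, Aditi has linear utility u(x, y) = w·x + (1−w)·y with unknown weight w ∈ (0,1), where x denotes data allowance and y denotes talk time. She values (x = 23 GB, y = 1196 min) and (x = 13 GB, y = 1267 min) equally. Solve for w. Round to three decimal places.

Indifference: w·23 + (1−w)·1196 = w·13 + (1−w)·1267.
w·(23−13) = (1−w)·(1267−1196), i.e. w·10 = (1−w)·71.
So w/(1−w) = 71/10 = 7.1000, giving w = 71/(10+71) = 0.877.

w = 0.877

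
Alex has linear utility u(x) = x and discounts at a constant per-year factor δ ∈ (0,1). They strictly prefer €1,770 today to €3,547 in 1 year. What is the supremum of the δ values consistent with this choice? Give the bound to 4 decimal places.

Under u(x) = x this choice says 1770 > δ·3547.
So δ < 1770/3547 = 0.49901.

δ < 0.4990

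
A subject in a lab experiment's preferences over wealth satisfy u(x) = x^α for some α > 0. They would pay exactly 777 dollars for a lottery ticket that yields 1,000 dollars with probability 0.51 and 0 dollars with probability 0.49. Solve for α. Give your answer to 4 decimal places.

α ≈ 2.6687

The lottery's expected utility is 0.51·u(1000) + 0.49·u(0) = 0.51·1000^α (since u(0) = 0 for α > 0).
Setting u(777) equal to that: 777^α = 0.51·1000^α ⇒ (777/1000)^α = 0.51.
Taking logs: α·ln(777/1000) = ln(0.51), so α = -0.6733446 / -0.2523149 ≈ 2.6687.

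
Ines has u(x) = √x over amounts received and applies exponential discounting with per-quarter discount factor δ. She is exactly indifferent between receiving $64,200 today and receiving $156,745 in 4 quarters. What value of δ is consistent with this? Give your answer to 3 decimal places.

δ ≈ 0.894

Indifference means u(64200) = δ^4 · u(156745), so δ^4 = u(64200)/u(156745).
With u(x) = √x: δ^4 = √64200/√156745 = √(64200/156745) = 0.63999.
Hence δ = (0.63999)^(1/4) = 0.89442.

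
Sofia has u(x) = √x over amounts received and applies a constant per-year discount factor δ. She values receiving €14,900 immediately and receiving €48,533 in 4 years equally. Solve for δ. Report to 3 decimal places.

δ ≈ 0.863

Indifference means u(14900) = δ^4 · u(48533), so δ^4 = u(14900)/u(48533).
Since u(x) = √x, δ^4 = √(14900/48533) = 0.55408.
Taking the 4th root: δ = 0.55408^(1/4) ≈ 0.863.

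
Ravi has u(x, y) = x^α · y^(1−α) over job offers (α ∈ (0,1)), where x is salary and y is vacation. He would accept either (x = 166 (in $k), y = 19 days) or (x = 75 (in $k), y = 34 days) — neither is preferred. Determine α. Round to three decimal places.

Set the two utilities equal: 166^α·19^(1−α) = 75^α·34^(1−α).
(166/75)^α = (34/19)^(1−α); take logs: α·ln(166/75) = (1−α)·ln(34/19), i.e. α·0.794500 = (1−α)·0.581922.
So α/(1−α) = (0.581922)/(0.794500) = 0.732438, and α = 0.732438/1.732438 ≈ 0.423.

α ≈ 0.423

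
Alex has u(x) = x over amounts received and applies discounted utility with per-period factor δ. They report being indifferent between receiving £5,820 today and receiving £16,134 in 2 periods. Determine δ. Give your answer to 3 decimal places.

Indifference means u(5820) = δ^2 · u(16134), so δ^2 = u(5820)/u(16134).
With u(x) = x: δ^2 = 5820/16134 = 0.36073.
So δ = 0.36073^(1/2) ≈ 0.601.

δ ≈ 0.601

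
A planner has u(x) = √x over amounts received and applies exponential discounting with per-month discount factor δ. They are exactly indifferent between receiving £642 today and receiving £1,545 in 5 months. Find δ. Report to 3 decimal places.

δ ≈ 0.916

Indifference means u(642) = δ^5 · u(1545), so δ^5 = u(642)/u(1545).
With u(x) = √x: δ^5 = √642/√1545 = √(642/1545) = 0.64462.
So δ = 0.64462^(1/5) ≈ 0.916.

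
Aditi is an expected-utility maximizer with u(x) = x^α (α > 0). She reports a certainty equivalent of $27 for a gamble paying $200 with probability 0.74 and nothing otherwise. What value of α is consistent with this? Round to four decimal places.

α ≈ 0.1504

Since u(0) = 0, the lottery's EU is 0.74·200^α.
Indifference: 27^α = 0.74·200^α, so (27/200)^α = 0.74.
Taking logs: α·ln(27/200) = ln(0.74), so α = -0.3011051 / -2.0024805 ≈ 0.1504.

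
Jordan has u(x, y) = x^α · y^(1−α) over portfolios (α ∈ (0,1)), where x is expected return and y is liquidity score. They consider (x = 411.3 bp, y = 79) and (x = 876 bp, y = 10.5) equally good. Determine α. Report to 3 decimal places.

Set the two utilities equal: 411.3^α·79^(1−α) = 876^α·10.5^(1−α).
Taking logs: α·ln 411.3 + (1−α)·ln 79 = α·ln 876 + (1−α)·ln 10.5, i.e. α·-0.756043 = (1−α)·-2.018073.
With A = -0.756043 and B = -2.018073: α·A = (1−α)·B, so α = B/(A+B) = -2.018073/-2.774116 ≈ 0.727.

α ≈ 0.727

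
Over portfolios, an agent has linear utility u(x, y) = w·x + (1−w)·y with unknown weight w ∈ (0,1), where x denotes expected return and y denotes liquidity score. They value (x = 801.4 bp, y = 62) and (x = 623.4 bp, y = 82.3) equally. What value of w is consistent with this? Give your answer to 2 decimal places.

Indifference: w·801.4 + (1−w)·62 = w·623.4 + (1−w)·82.3.
Collecting terms: w·178 = (1−w)·20.3.
The marginal rate of substitution is 20.3/178, so w = 20.3/(178+20.3) = 0.10.

w = 0.10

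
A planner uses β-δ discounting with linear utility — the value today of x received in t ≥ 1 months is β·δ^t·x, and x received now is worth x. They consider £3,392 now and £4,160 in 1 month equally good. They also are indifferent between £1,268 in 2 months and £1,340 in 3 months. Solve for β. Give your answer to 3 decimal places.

β ≈ 0.862

Both payoffs in the second observation are in the future, so β drops out: δ^2·1268 = δ^3·1340 ⇒ δ = 1268/1340 = 0.94627.
Now use the now-vs-future pair: 3392 = β·δ·4160 gives β = 3392/(0.94627·4160) ≈ 0.862.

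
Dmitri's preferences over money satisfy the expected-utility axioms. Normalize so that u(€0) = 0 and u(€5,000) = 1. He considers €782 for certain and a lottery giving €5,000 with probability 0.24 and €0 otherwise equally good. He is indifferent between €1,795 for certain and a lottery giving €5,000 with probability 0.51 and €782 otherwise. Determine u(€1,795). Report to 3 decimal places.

0.628

From the first indifference, u(€782) = 0.24·u(€5,000) + 0.76·u(€0) = 0.24·1 + 0.76·0 = 0.24.
Then u(€1,795) = 0.51·u(€5,000) + 0.49·u(€782) = 0.51·1.00 + 0.49·0.24 = 0.6276.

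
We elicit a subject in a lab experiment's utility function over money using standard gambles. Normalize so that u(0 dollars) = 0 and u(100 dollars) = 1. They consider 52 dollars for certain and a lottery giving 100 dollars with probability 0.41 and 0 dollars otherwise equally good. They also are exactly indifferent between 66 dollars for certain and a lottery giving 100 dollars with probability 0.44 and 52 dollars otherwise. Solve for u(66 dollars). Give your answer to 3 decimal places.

0.670

From the first indifference, u(52 dollars) = 0.41·u(100 dollars) + 0.59·u(0 dollars) = 0.41·1 + 0.59·0 = 0.41.
The second indifference gives u(66 dollars) = 0.44·u(100 dollars) + 0.56·u(52 dollars) = 0.44·1.00 + 0.56·0.41 = 0.6696.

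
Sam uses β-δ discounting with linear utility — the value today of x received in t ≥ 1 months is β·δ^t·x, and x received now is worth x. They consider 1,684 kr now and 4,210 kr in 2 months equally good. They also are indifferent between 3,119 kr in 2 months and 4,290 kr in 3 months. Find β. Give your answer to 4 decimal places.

β ≈ 0.7567

The second indifference involves only future payoffs, so β cancels: β·δ^2·3119 = β·δ^3·4290, giving δ = 3119/4290 = 0.72704.
Substituting δ into 1684 = β·δ^2·4210: β = 1684/(2225.350) ≈ 0.7567.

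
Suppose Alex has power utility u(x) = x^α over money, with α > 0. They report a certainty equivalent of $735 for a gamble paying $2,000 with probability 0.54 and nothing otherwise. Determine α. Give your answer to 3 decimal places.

EU(lottery) = 0.54·2000^α + 0.46·0 = 0.54·2000^α.
Indifference: 735^α = 0.54·2000^α, so (735/2000)^α = 0.54.
Take logs: α = ln 0.54 / ln(735/2000) ≈ 0.61555.

α ≈ 0.616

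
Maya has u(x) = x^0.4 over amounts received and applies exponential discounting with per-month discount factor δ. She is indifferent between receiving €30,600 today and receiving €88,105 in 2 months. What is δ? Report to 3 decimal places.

δ ≈ 0.809

Equating discounted utilities: u(30600) = δ^2·u(88105) ⇒ δ^2 = u(30600)/u(88105).
Since u(x) = x^0.4, δ^2 = (30600/88105)^0.4 = 0.34731^0.4 = 0.65507.
So δ = 0.65507^(1/2) ≈ 0.809.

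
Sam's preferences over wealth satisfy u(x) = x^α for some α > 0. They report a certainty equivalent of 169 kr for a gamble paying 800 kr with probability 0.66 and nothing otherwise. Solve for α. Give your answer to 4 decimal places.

Since u(0) = 0, the lottery's EU is 0.66·800^α.
Setting u(169) equal to that: 169^α = 0.66·800^α ⇒ (169/800)^α = 0.66.
α = ln(0.66) / ln(169/800) = -0.4155154/-1.5547130 ≈ 0.2673.

α ≈ 0.2673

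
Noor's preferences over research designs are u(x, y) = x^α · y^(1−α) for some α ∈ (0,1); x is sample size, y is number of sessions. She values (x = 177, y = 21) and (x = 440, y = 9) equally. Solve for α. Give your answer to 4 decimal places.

Set the two utilities equal: 177^α·21^(1−α) = 440^α·9^(1−α).
Taking logs: α·ln 177 + (1−α)·ln 21 = α·ln 440 + (1−α)·ln 9, i.e. α·-0.9106250 = (1−α)·-0.8472979.
So α/(1−α) = (-0.8472979)/(-0.9106250) = 0.9304575, and α = 0.9304575/1.9304575 ≈ 0.4820.

α ≈ 0.4820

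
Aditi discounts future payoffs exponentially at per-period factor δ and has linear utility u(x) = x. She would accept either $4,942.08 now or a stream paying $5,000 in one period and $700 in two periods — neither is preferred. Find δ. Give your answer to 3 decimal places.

δ ≈ 0.880

Equating present values: 4942.08 = 5000δ + 700δ².
So 700δ² + 5000δ − 4942.08 = 0.
The positive root is δ = [−5000 + √(5000² + 4·700·4942.08)] / (2·700) = (−5000 + 6232.000)/1400 ≈ 0.880.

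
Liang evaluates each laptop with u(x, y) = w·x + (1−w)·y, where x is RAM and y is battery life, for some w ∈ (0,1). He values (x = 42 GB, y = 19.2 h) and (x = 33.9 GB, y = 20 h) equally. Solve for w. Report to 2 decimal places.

Equating utilities: w·42 + (1−w)·19.2 = w·33.9 + (1−w)·20.
w·(42−33.9) = (1−w)·(20−19.2), i.e. w·8.1 = (1−w)·0.8.
Hence w = 0.8/(8.1+0.8) = 0.8/8.9 = 0.09.

w = 0.09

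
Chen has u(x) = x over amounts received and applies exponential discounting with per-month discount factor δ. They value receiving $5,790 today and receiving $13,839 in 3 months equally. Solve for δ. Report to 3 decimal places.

Indifference means u(5790) = δ^3 · u(13839), so δ^3 = u(5790)/u(13839).
With u(x) = x: δ^3 = 5790/13839 = 0.41838.
So δ = 0.41838^(1/3) ≈ 0.748.

δ ≈ 0.748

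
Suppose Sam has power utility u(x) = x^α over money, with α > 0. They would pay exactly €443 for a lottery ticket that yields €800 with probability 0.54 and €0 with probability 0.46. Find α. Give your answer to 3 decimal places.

α ≈ 1.043

Since u(0) = 0, the lottery's EU is 0.54·800^α.
Equating: 443^α = 0.54·800^α, i.e. 0.5537^α = 0.54.
Take logs: α = ln 0.54 / ln(443/800) ≈ 1.04254.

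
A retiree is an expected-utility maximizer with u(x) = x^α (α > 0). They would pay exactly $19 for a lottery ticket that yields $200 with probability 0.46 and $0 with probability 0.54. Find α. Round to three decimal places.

The lottery's expected utility is 0.46·u(200) + 0.54·u(0) = 0.46·200^α (since u(0) = 0 for α > 0).
Equating: 19^α = 0.46·200^α, i.e. 0.0950^α = 0.46.
Taking logs: α·ln(19/200) = ln(0.46), so α = -0.776529 / -2.353878 ≈ 0.330.

α ≈ 0.330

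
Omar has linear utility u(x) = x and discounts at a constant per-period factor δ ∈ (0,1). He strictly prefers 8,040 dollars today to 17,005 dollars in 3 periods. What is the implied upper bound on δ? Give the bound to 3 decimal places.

δ < 0.779

The preference means 8040 > δ^3·17005.
Dividing by 17005: δ^3 < 0.47280. Both sides are positive, so the cube root keeps the direction.
δ < 0.47280^(1/3) = 0.779.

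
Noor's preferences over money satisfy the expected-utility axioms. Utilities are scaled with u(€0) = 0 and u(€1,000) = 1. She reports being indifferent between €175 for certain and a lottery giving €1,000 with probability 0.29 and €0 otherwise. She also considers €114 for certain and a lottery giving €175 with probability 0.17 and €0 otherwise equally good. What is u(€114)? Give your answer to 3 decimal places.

0.049

From the first indifference, u(€175) = 0.29·u(€1,000) + 0.71·u(€0) = 0.29·1 + 0.71·0 = 0.29.
Then u(€114) = 0.17·u(€175) + 0.83·u(€0) = 0.17·0.29 + 0.83·0.00 = 0.0493.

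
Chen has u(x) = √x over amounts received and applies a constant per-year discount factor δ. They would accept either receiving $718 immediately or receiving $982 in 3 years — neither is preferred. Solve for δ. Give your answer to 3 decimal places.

δ ≈ 0.949

Indifference means u(718) = δ^3 · u(982), so δ^3 = u(718)/u(982).
With u(x) = √x: δ^3 = √718/√982 = √(718/982) = 0.85508.
Taking the cube root: δ = 0.85508^(1/3) ≈ 0.949.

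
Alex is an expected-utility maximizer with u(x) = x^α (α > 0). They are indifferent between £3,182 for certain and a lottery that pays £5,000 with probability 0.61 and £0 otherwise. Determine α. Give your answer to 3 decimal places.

EU(lottery) = 0.61·5000^α + 0.39·0 = 0.61·5000^α.
Indifference: 3182^α = 0.61·5000^α, so (3182/5000)^α = 0.61.
α = ln(0.61) / ln(3182/5000) = -0.494296/-0.451928 ≈ 1.094.

α ≈ 1.094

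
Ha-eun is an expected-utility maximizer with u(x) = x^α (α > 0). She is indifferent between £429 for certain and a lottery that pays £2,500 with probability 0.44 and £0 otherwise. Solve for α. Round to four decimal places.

α ≈ 0.4658

EU(lottery) = 0.44·2500^α + 0.56·0 = 0.44·2500^α.
Setting u(429) equal to that: 429^α = 0.44·2500^α ⇒ (429/2500)^α = 0.44.
α = ln(0.44) / ln(429/2500) = -0.8209806/-1.7625891 ≈ 0.4658.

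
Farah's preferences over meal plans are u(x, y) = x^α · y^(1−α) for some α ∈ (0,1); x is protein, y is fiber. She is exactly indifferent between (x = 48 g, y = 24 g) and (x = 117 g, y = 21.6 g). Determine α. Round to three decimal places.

α ≈ 0.106

Indifference: 48^α · 24^(1−α) = 117^α · 21.6^(1−α).
Rearrange to (48/117)^α = (21.6/24)^(1−α) and take logs: α·-0.890973 = (1−α)·-0.105361.
With A = -0.890973 and B = -0.105361: α·A = (1−α)·B, so α = B/(A+B) = -0.105361/-0.996334 ≈ 0.106.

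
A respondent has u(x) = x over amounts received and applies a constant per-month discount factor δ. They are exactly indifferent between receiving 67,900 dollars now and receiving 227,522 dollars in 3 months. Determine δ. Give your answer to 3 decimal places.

Equating discounted utilities: u(67900) = δ^3·u(227522) ⇒ δ^3 = u(67900)/u(227522).
With u(x) = x: δ^3 = 67900/227522 = 0.29843.
So δ = 0.29843^(1/3) ≈ 0.668.

δ ≈ 0.668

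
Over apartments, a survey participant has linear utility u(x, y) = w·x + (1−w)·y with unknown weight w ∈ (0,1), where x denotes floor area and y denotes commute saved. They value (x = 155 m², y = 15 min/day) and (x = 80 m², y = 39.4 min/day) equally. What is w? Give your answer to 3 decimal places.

u(155,15) = u(80,39.4) means w·155 + (1−w)·15 = w·80 + (1−w)·39.4.
Collecting terms: w·75 = (1−w)·24.4.
The marginal rate of substitution is 24.4/75, so w = 24.4/(75+24.4) = 0.245.

w = 0.245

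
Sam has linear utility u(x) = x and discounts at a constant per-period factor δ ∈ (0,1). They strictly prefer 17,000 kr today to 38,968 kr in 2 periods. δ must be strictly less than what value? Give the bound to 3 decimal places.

δ < 0.660

The preference means 17000 > δ^2·38968.
Hence δ^2 < 17000/38968 = 0.43626, and x ↦ x^(1/2) is increasing on (0,∞).
δ < (17000/38968)^(1/2) ≈ 0.660.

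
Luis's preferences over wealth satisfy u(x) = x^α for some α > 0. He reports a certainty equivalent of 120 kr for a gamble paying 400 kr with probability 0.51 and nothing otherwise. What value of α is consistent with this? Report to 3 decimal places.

α ≈ 0.559

The lottery's expected utility is 0.51·u(400) + 0.49·u(0) = 0.51·400^α (since u(0) = 0 for α > 0).
Equating: 120^α = 0.51·400^α, i.e. 0.3000^α = 0.51.
Taking logs: α·ln(120/400) = ln(0.51), so α = -0.673345 / -1.203973 ≈ 0.559.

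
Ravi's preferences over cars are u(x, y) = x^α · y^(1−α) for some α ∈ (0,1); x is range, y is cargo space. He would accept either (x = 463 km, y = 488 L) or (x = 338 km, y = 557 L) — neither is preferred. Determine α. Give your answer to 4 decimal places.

α ≈ 0.2959

Set the two utilities equal: 463^α·488^(1−α) = 338^α·557^(1−α).
Rearrange to (463/338)^α = (557/488)^(1−α) and take logs: α·0.3146812 = (1−α)·0.1322498.
With A = 0.3146812 and B = 0.1322498: α·A = (1−α)·B, so α = B/(A+B) = 0.1322498/0.4469310 ≈ 0.2959.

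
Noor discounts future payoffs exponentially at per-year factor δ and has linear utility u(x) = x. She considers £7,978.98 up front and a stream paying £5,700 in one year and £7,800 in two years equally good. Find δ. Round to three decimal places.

Present value of the stream is 5700·δ + 7800·δ². Indifference gives 5700δ + 7800δ² = 7978.98.
So 7800δ² + 5700δ − 7978.98 = 0.
The positive root is δ = [−5700 + √(5700² + 4·7800·7978.98)] / (2·7800) = (−5700 + 16776.000)/15600 ≈ 0.710.

δ ≈ 0.710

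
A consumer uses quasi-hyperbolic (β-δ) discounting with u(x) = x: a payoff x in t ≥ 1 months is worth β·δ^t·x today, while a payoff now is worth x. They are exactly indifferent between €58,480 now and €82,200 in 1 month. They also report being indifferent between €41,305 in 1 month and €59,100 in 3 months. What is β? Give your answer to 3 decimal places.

The second indifference involves only future payoffs, so β cancels: β·δ^1·41305 = β·δ^3·59100, giving δ^2 = 41305/59100 = 0.69890, so δ = 0.83600.
Substituting δ into 58480 = β·δ·82200: β = 58480/(68719.405) ≈ 0.851.

β ≈ 0.851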